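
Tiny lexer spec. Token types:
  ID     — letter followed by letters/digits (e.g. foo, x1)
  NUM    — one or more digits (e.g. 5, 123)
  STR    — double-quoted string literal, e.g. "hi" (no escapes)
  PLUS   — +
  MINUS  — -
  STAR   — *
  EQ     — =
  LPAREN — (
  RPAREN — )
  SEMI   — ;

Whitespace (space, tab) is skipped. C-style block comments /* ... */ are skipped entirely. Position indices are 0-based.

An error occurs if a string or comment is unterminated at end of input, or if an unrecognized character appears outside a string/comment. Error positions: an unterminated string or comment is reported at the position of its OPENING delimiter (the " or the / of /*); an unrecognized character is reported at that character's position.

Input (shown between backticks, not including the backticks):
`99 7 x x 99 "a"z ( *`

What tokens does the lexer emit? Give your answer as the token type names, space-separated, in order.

pos=0: emit NUM '99' (now at pos=2)
pos=3: emit NUM '7' (now at pos=4)
pos=5: emit ID 'x' (now at pos=6)
pos=7: emit ID 'x' (now at pos=8)
pos=9: emit NUM '99' (now at pos=11)
pos=12: enter STRING mode
pos=12: emit STR "a" (now at pos=15)
pos=15: emit ID 'z' (now at pos=16)
pos=17: emit LPAREN '('
pos=19: emit STAR '*'
DONE. 9 tokens: [NUM, NUM, ID, ID, NUM, STR, ID, LPAREN, STAR]

Answer: NUM NUM ID ID NUM STR ID LPAREN STAR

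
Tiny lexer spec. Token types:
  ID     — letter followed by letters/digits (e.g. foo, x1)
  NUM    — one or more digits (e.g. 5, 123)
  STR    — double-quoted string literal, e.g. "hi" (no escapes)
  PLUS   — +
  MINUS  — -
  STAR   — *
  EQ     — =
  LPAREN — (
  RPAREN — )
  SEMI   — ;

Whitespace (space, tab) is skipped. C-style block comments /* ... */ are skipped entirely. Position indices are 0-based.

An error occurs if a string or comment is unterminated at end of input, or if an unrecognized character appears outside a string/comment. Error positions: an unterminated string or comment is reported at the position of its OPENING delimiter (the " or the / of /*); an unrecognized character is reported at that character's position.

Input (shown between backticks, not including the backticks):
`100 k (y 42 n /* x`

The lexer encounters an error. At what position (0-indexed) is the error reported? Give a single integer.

Answer: 14

Derivation:
pos=0: emit NUM '100' (now at pos=3)
pos=4: emit ID 'k' (now at pos=5)
pos=6: emit LPAREN '('
pos=7: emit ID 'y' (now at pos=8)
pos=9: emit NUM '42' (now at pos=11)
pos=12: emit ID 'n' (now at pos=13)
pos=14: enter COMMENT mode (saw '/*')
pos=14: ERROR — unterminated comment (reached EOF)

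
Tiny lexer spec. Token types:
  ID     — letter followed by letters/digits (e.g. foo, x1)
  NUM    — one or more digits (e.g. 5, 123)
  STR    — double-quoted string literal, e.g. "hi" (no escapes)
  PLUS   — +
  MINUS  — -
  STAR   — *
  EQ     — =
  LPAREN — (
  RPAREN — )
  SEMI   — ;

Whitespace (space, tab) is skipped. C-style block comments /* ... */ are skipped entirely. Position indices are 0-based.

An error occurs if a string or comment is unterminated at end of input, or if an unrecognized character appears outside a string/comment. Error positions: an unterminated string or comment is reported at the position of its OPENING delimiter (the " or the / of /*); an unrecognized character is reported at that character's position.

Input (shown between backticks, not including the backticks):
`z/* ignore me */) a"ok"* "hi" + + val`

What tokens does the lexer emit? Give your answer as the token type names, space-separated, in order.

pos=0: emit ID 'z' (now at pos=1)
pos=1: enter COMMENT mode (saw '/*')
exit COMMENT mode (now at pos=16)
pos=16: emit RPAREN ')'
pos=18: emit ID 'a' (now at pos=19)
pos=19: enter STRING mode
pos=19: emit STR "ok" (now at pos=23)
pos=23: emit STAR '*'
pos=25: enter STRING mode
pos=25: emit STR "hi" (now at pos=29)
pos=30: emit PLUS '+'
pos=32: emit PLUS '+'
pos=34: emit ID 'val' (now at pos=37)
DONE. 9 tokens: [ID, RPAREN, ID, STR, STAR, STR, PLUS, PLUS, ID]

Answer: ID RPAREN ID STR STAR STR PLUS PLUS ID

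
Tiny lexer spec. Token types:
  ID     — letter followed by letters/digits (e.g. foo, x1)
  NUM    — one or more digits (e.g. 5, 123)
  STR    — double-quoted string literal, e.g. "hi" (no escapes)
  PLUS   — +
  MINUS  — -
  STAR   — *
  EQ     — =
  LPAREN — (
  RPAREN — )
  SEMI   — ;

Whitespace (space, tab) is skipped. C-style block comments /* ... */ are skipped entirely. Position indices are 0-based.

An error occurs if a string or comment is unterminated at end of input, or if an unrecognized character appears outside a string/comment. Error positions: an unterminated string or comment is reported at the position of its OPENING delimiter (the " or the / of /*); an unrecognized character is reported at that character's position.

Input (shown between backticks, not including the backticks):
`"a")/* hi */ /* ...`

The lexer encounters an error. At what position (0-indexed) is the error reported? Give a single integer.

pos=0: enter STRING mode
pos=0: emit STR "a" (now at pos=3)
pos=3: emit RPAREN ')'
pos=4: enter COMMENT mode (saw '/*')
exit COMMENT mode (now at pos=12)
pos=13: enter COMMENT mode (saw '/*')
pos=13: ERROR — unterminated comment (reached EOF)

Answer: 13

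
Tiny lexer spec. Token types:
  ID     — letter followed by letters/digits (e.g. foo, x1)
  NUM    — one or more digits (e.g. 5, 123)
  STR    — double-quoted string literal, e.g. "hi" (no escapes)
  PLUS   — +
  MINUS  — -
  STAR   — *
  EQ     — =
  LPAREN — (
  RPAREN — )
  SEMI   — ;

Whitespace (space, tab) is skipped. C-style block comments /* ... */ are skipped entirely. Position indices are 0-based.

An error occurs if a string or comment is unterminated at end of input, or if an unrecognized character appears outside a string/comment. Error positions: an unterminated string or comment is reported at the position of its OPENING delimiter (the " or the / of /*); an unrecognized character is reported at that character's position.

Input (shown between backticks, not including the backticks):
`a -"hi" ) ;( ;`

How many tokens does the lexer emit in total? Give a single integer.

Answer: 7

Derivation:
pos=0: emit ID 'a' (now at pos=1)
pos=2: emit MINUS '-'
pos=3: enter STRING mode
pos=3: emit STR "hi" (now at pos=7)
pos=8: emit RPAREN ')'
pos=10: emit SEMI ';'
pos=11: emit LPAREN '('
pos=13: emit SEMI ';'
DONE. 7 tokens: [ID, MINUS, STR, RPAREN, SEMI, LPAREN, SEMI]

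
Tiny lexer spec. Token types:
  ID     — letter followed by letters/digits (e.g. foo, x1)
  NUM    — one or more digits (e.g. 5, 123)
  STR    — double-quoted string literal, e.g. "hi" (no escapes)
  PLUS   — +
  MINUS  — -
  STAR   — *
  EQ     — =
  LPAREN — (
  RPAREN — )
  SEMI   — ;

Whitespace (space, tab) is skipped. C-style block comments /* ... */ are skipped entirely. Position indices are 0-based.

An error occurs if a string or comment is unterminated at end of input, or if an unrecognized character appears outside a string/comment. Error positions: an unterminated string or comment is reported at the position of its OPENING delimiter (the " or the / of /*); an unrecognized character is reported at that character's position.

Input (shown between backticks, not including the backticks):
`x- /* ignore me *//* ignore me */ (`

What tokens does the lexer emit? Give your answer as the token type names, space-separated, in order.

Answer: ID MINUS LPAREN

Derivation:
pos=0: emit ID 'x' (now at pos=1)
pos=1: emit MINUS '-'
pos=3: enter COMMENT mode (saw '/*')
exit COMMENT mode (now at pos=18)
pos=18: enter COMMENT mode (saw '/*')
exit COMMENT mode (now at pos=33)
pos=34: emit LPAREN '('
DONE. 3 tokens: [ID, MINUS, LPAREN]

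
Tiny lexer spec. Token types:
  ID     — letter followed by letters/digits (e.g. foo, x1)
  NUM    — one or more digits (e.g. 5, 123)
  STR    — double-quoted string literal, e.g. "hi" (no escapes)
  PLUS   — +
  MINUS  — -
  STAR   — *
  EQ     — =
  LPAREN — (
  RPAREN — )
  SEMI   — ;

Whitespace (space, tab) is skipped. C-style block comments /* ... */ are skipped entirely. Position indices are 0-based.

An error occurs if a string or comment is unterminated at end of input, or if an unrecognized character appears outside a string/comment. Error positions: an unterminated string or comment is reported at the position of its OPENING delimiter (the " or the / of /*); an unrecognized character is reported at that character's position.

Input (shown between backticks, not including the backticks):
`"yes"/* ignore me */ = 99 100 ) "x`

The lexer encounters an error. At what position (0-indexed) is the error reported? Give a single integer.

Answer: 32

Derivation:
pos=0: enter STRING mode
pos=0: emit STR "yes" (now at pos=5)
pos=5: enter COMMENT mode (saw '/*')
exit COMMENT mode (now at pos=20)
pos=21: emit EQ '='
pos=23: emit NUM '99' (now at pos=25)
pos=26: emit NUM '100' (now at pos=29)
pos=30: emit RPAREN ')'
pos=32: enter STRING mode
pos=32: ERROR — unterminated string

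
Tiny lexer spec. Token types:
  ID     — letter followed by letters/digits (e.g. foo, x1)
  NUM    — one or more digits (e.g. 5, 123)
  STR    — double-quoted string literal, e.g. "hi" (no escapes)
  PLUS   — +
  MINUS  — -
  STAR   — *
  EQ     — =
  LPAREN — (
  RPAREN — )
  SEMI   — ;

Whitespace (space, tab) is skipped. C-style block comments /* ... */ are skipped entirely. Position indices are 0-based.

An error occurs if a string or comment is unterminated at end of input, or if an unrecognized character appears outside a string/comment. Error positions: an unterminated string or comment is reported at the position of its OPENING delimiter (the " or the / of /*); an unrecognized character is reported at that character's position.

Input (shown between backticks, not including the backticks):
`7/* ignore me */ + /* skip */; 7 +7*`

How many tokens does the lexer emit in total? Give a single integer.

pos=0: emit NUM '7' (now at pos=1)
pos=1: enter COMMENT mode (saw '/*')
exit COMMENT mode (now at pos=16)
pos=17: emit PLUS '+'
pos=19: enter COMMENT mode (saw '/*')
exit COMMENT mode (now at pos=29)
pos=29: emit SEMI ';'
pos=31: emit NUM '7' (now at pos=32)
pos=33: emit PLUS '+'
pos=34: emit NUM '7' (now at pos=35)
pos=35: emit STAR '*'
DONE. 7 tokens: [NUM, PLUS, SEMI, NUM, PLUS, NUM, STAR]

Answer: 7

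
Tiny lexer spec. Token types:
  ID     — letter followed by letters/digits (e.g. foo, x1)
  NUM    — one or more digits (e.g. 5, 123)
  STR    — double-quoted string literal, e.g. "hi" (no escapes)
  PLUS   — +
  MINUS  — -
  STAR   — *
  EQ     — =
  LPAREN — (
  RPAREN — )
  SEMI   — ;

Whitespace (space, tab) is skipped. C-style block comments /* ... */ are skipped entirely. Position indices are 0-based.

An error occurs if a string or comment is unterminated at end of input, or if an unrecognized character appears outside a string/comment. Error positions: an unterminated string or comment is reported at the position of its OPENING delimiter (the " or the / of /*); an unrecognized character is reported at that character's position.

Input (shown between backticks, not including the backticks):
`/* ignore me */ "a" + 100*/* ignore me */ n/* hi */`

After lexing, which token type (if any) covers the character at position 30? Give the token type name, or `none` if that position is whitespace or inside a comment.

Answer: none

Derivation:
pos=0: enter COMMENT mode (saw '/*')
exit COMMENT mode (now at pos=15)
pos=16: enter STRING mode
pos=16: emit STR "a" (now at pos=19)
pos=20: emit PLUS '+'
pos=22: emit NUM '100' (now at pos=25)
pos=25: emit STAR '*'
pos=26: enter COMMENT mode (saw '/*')
exit COMMENT mode (now at pos=41)
pos=42: emit ID 'n' (now at pos=43)
pos=43: enter COMMENT mode (saw '/*')
exit COMMENT mode (now at pos=51)
DONE. 5 tokens: [STR, PLUS, NUM, STAR, ID]
Position 30: char is 'g' -> none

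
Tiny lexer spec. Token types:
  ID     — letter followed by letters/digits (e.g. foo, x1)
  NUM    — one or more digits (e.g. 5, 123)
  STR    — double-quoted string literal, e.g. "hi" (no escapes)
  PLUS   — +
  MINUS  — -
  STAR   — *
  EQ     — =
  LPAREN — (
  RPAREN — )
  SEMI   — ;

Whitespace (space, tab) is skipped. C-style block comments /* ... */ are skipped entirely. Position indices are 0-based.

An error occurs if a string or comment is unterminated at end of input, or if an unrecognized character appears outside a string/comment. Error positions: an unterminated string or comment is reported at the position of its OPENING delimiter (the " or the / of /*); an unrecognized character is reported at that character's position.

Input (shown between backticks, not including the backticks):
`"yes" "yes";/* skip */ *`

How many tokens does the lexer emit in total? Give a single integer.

pos=0: enter STRING mode
pos=0: emit STR "yes" (now at pos=5)
pos=6: enter STRING mode
pos=6: emit STR "yes" (now at pos=11)
pos=11: emit SEMI ';'
pos=12: enter COMMENT mode (saw '/*')
exit COMMENT mode (now at pos=22)
pos=23: emit STAR '*'
DONE. 4 tokens: [STR, STR, SEMI, STAR]

Answer: 4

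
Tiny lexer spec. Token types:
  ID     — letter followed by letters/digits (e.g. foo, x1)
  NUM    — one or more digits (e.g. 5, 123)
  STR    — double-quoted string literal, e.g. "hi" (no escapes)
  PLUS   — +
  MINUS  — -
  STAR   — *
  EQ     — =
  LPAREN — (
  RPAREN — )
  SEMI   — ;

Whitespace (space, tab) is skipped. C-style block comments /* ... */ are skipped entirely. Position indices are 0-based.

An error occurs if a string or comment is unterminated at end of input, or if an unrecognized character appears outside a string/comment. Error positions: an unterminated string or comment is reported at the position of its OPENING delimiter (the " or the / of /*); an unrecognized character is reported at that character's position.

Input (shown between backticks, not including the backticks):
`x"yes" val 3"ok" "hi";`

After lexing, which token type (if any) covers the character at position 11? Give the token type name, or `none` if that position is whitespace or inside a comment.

Answer: NUM

Derivation:
pos=0: emit ID 'x' (now at pos=1)
pos=1: enter STRING mode
pos=1: emit STR "yes" (now at pos=6)
pos=7: emit ID 'val' (now at pos=10)
pos=11: emit NUM '3' (now at pos=12)
pos=12: enter STRING mode
pos=12: emit STR "ok" (now at pos=16)
pos=17: enter STRING mode
pos=17: emit STR "hi" (now at pos=21)
pos=21: emit SEMI ';'
DONE. 7 tokens: [ID, STR, ID, NUM, STR, STR, SEMI]
Position 11: char is '3' -> NUM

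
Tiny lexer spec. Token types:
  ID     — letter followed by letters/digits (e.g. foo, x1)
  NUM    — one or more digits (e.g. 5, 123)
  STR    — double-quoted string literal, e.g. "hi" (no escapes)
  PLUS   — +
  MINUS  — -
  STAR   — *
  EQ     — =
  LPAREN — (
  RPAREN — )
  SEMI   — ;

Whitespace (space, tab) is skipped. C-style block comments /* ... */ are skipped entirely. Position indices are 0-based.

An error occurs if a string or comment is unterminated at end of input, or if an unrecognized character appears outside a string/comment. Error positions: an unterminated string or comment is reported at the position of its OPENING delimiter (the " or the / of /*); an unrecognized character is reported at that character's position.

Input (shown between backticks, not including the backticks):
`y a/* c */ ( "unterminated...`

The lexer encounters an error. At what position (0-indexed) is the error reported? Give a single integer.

Answer: 13

Derivation:
pos=0: emit ID 'y' (now at pos=1)
pos=2: emit ID 'a' (now at pos=3)
pos=3: enter COMMENT mode (saw '/*')
exit COMMENT mode (now at pos=10)
pos=11: emit LPAREN '('
pos=13: enter STRING mode
pos=13: ERROR — unterminated string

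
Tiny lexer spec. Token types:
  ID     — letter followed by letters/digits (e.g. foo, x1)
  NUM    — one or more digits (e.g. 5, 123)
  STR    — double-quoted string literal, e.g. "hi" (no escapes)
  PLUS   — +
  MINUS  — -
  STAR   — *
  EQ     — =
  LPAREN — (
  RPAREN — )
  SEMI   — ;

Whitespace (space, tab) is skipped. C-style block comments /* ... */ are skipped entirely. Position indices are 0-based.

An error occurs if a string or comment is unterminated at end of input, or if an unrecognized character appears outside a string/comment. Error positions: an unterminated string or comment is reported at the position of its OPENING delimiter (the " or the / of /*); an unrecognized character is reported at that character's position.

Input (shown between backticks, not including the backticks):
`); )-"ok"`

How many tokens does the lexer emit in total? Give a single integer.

pos=0: emit RPAREN ')'
pos=1: emit SEMI ';'
pos=3: emit RPAREN ')'
pos=4: emit MINUS '-'
pos=5: enter STRING mode
pos=5: emit STR "ok" (now at pos=9)
DONE. 5 tokens: [RPAREN, SEMI, RPAREN, MINUS, STR]

Answer: 5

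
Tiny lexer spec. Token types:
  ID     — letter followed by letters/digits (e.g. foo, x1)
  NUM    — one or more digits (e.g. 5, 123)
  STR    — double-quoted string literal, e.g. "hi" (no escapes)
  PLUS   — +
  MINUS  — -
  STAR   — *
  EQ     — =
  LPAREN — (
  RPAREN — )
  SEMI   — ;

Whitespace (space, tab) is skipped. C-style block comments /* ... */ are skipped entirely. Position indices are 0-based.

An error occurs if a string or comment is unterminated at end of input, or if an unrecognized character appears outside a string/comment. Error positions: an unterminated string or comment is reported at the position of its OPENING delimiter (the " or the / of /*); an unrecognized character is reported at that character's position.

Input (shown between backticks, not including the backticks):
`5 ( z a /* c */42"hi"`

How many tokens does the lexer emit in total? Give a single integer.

Answer: 6

Derivation:
pos=0: emit NUM '5' (now at pos=1)
pos=2: emit LPAREN '('
pos=4: emit ID 'z' (now at pos=5)
pos=6: emit ID 'a' (now at pos=7)
pos=8: enter COMMENT mode (saw '/*')
exit COMMENT mode (now at pos=15)
pos=15: emit NUM '42' (now at pos=17)
pos=17: enter STRING mode
pos=17: emit STR "hi" (now at pos=21)
DONE. 6 tokens: [NUM, LPAREN, ID, ID, NUM, STR]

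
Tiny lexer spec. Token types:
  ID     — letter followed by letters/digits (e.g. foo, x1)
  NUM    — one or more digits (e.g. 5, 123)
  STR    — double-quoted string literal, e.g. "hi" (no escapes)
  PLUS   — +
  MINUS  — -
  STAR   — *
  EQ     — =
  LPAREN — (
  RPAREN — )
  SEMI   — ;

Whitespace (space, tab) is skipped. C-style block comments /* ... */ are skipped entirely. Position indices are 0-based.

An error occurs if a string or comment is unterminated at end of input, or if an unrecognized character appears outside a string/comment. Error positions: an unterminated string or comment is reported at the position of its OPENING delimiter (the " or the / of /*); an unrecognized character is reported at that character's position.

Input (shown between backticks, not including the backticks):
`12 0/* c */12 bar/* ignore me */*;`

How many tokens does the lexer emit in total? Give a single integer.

pos=0: emit NUM '12' (now at pos=2)
pos=3: emit NUM '0' (now at pos=4)
pos=4: enter COMMENT mode (saw '/*')
exit COMMENT mode (now at pos=11)
pos=11: emit NUM '12' (now at pos=13)
pos=14: emit ID 'bar' (now at pos=17)
pos=17: enter COMMENT mode (saw '/*')
exit COMMENT mode (now at pos=32)
pos=32: emit STAR '*'
pos=33: emit SEMI ';'
DONE. 6 tokens: [NUM, NUM, NUM, ID, STAR, SEMI]

Answer: 6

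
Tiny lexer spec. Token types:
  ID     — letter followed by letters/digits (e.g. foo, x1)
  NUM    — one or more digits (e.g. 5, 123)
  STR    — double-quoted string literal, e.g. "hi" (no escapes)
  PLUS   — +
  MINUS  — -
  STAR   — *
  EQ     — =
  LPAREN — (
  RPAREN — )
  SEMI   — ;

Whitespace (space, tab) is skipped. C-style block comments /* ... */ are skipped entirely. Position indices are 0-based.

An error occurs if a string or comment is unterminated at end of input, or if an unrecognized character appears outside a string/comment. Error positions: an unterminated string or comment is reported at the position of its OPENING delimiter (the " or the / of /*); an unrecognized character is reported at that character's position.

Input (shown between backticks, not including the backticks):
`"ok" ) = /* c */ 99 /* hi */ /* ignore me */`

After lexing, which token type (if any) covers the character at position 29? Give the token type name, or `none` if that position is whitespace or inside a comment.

pos=0: enter STRING mode
pos=0: emit STR "ok" (now at pos=4)
pos=5: emit RPAREN ')'
pos=7: emit EQ '='
pos=9: enter COMMENT mode (saw '/*')
exit COMMENT mode (now at pos=16)
pos=17: emit NUM '99' (now at pos=19)
pos=20: enter COMMENT mode (saw '/*')
exit COMMENT mode (now at pos=28)
pos=29: enter COMMENT mode (saw '/*')
exit COMMENT mode (now at pos=44)
DONE. 4 tokens: [STR, RPAREN, EQ, NUM]
Position 29: char is '/' -> none

Answer: none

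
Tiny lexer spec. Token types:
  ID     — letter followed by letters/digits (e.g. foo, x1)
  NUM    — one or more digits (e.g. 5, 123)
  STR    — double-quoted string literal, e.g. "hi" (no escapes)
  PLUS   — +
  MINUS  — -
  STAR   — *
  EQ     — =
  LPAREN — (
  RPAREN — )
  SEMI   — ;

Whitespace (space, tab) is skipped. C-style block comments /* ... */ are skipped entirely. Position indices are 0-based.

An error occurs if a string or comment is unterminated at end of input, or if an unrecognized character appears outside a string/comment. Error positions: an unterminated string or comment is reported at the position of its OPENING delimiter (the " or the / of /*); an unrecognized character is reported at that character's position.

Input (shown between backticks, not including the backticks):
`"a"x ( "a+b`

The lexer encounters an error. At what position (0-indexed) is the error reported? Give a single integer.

Answer: 7

Derivation:
pos=0: enter STRING mode
pos=0: emit STR "a" (now at pos=3)
pos=3: emit ID 'x' (now at pos=4)
pos=5: emit LPAREN '('
pos=7: enter STRING mode
pos=7: ERROR — unterminated string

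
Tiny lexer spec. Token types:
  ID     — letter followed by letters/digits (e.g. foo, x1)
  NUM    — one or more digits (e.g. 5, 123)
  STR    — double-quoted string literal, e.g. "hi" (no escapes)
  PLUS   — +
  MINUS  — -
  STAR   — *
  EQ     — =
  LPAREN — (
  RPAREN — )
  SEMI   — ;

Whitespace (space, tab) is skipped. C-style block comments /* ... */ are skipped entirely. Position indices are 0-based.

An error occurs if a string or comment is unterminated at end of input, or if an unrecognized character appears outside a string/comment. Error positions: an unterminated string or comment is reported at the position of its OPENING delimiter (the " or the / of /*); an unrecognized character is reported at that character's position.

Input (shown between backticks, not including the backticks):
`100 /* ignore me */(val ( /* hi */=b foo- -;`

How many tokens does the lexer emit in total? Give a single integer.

pos=0: emit NUM '100' (now at pos=3)
pos=4: enter COMMENT mode (saw '/*')
exit COMMENT mode (now at pos=19)
pos=19: emit LPAREN '('
pos=20: emit ID 'val' (now at pos=23)
pos=24: emit LPAREN '('
pos=26: enter COMMENT mode (saw '/*')
exit COMMENT mode (now at pos=34)
pos=34: emit EQ '='
pos=35: emit ID 'b' (now at pos=36)
pos=37: emit ID 'foo' (now at pos=40)
pos=40: emit MINUS '-'
pos=42: emit MINUS '-'
pos=43: emit SEMI ';'
DONE. 10 tokens: [NUM, LPAREN, ID, LPAREN, EQ, ID, ID, MINUS, MINUS, SEMI]

Answer: 10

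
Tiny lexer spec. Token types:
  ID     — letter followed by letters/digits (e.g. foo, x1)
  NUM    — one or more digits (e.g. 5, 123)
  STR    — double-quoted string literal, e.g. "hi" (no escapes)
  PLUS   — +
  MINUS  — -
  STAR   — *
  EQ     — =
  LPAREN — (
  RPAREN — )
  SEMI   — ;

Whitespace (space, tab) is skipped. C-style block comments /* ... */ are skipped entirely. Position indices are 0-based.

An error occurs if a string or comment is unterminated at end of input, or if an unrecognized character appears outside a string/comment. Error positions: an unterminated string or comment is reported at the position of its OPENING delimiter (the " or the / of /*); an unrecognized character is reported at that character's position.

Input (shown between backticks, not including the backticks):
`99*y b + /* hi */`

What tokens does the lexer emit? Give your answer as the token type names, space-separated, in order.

Answer: NUM STAR ID ID PLUS

Derivation:
pos=0: emit NUM '99' (now at pos=2)
pos=2: emit STAR '*'
pos=3: emit ID 'y' (now at pos=4)
pos=5: emit ID 'b' (now at pos=6)
pos=7: emit PLUS '+'
pos=9: enter COMMENT mode (saw '/*')
exit COMMENT mode (now at pos=17)
DONE. 5 tokens: [NUM, STAR, ID, ID, PLUS]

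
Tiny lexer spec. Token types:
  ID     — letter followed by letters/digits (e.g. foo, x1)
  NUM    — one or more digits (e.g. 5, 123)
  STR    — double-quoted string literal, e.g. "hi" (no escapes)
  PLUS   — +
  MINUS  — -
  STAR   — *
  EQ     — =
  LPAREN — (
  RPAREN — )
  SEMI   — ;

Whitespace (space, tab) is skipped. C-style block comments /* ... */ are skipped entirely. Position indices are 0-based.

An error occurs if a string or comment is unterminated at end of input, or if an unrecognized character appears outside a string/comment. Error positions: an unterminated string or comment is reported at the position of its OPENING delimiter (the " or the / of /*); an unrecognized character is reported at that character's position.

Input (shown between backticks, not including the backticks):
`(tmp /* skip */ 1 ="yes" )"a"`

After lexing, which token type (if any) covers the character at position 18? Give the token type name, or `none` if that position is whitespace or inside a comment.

Answer: EQ

Derivation:
pos=0: emit LPAREN '('
pos=1: emit ID 'tmp' (now at pos=4)
pos=5: enter COMMENT mode (saw '/*')
exit COMMENT mode (now at pos=15)
pos=16: emit NUM '1' (now at pos=17)
pos=18: emit EQ '='
pos=19: enter STRING mode
pos=19: emit STR "yes" (now at pos=24)
pos=25: emit RPAREN ')'
pos=26: enter STRING mode
pos=26: emit STR "a" (now at pos=29)
DONE. 7 tokens: [LPAREN, ID, NUM, EQ, STR, RPAREN, STR]
Position 18: char is '=' -> EQ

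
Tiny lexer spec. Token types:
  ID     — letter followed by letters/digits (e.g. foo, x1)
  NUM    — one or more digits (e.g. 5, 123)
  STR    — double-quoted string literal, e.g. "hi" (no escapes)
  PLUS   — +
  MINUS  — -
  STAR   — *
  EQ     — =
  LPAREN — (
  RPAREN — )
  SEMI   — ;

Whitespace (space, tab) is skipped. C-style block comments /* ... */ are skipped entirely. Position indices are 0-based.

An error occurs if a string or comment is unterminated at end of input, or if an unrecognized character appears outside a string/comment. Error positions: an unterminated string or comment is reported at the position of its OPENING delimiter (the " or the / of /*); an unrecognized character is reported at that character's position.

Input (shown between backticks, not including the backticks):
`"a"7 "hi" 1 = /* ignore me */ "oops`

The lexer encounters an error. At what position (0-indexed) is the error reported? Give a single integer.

Answer: 30

Derivation:
pos=0: enter STRING mode
pos=0: emit STR "a" (now at pos=3)
pos=3: emit NUM '7' (now at pos=4)
pos=5: enter STRING mode
pos=5: emit STR "hi" (now at pos=9)
pos=10: emit NUM '1' (now at pos=11)
pos=12: emit EQ '='
pos=14: enter COMMENT mode (saw '/*')
exit COMMENT mode (now at pos=29)
pos=30: enter STRING mode
pos=30: ERROR — unterminated string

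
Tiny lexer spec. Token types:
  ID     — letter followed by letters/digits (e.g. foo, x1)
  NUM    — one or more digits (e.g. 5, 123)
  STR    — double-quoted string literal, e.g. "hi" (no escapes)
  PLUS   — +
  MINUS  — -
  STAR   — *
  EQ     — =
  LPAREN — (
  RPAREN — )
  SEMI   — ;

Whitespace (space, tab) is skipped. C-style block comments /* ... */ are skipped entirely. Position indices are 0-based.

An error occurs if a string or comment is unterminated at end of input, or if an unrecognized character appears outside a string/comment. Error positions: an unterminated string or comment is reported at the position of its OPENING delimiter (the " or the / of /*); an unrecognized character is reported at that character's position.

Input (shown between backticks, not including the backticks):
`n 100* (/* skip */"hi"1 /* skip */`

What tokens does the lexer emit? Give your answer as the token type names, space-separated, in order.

pos=0: emit ID 'n' (now at pos=1)
pos=2: emit NUM '100' (now at pos=5)
pos=5: emit STAR '*'
pos=7: emit LPAREN '('
pos=8: enter COMMENT mode (saw '/*')
exit COMMENT mode (now at pos=18)
pos=18: enter STRING mode
pos=18: emit STR "hi" (now at pos=22)
pos=22: emit NUM '1' (now at pos=23)
pos=24: enter COMMENT mode (saw '/*')
exit COMMENT mode (now at pos=34)
DONE. 6 tokens: [ID, NUM, STAR, LPAREN, STR, NUM]

Answer: ID NUM STAR LPAREN STR NUM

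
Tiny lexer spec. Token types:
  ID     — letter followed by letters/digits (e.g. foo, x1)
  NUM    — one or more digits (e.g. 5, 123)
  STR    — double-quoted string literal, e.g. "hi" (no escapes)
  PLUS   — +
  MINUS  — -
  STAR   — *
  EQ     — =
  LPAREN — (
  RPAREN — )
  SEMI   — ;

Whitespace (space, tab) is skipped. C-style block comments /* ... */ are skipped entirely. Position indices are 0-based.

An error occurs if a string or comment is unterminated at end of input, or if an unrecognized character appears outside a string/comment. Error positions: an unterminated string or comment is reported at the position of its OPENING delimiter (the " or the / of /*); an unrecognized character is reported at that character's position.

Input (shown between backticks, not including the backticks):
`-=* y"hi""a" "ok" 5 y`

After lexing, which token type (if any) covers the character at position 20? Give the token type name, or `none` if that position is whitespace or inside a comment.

pos=0: emit MINUS '-'
pos=1: emit EQ '='
pos=2: emit STAR '*'
pos=4: emit ID 'y' (now at pos=5)
pos=5: enter STRING mode
pos=5: emit STR "hi" (now at pos=9)
pos=9: enter STRING mode
pos=9: emit STR "a" (now at pos=12)
pos=13: enter STRING mode
pos=13: emit STR "ok" (now at pos=17)
pos=18: emit NUM '5' (now at pos=19)
pos=20: emit ID 'y' (now at pos=21)
DONE. 9 tokens: [MINUS, EQ, STAR, ID, STR, STR, STR, NUM, ID]
Position 20: char is 'y' -> ID

Answer: ID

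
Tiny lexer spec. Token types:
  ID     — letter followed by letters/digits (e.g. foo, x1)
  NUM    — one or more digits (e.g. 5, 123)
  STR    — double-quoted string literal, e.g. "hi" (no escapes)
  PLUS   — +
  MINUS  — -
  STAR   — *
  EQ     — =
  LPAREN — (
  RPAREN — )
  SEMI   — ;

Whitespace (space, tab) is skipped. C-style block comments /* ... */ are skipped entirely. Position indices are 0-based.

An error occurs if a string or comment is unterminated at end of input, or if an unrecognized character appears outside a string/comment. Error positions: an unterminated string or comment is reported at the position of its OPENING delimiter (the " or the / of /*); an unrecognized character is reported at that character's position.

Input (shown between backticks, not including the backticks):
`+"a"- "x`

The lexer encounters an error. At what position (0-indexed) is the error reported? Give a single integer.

Answer: 6

Derivation:
pos=0: emit PLUS '+'
pos=1: enter STRING mode
pos=1: emit STR "a" (now at pos=4)
pos=4: emit MINUS '-'
pos=6: enter STRING mode
pos=6: ERROR — unterminated string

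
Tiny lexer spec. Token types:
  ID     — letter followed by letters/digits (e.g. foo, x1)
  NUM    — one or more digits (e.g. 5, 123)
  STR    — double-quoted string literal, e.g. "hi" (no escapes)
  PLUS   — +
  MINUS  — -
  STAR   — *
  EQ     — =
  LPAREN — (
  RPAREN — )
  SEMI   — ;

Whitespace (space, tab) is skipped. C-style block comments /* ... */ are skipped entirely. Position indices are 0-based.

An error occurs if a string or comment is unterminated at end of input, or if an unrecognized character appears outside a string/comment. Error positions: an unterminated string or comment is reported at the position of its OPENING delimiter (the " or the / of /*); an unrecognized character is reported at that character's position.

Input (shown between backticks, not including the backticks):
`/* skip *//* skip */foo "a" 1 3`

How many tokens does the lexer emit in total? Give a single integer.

pos=0: enter COMMENT mode (saw '/*')
exit COMMENT mode (now at pos=10)
pos=10: enter COMMENT mode (saw '/*')
exit COMMENT mode (now at pos=20)
pos=20: emit ID 'foo' (now at pos=23)
pos=24: enter STRING mode
pos=24: emit STR "a" (now at pos=27)
pos=28: emit NUM '1' (now at pos=29)
pos=30: emit NUM '3' (now at pos=31)
DONE. 4 tokens: [ID, STR, NUM, NUM]

Answer: 4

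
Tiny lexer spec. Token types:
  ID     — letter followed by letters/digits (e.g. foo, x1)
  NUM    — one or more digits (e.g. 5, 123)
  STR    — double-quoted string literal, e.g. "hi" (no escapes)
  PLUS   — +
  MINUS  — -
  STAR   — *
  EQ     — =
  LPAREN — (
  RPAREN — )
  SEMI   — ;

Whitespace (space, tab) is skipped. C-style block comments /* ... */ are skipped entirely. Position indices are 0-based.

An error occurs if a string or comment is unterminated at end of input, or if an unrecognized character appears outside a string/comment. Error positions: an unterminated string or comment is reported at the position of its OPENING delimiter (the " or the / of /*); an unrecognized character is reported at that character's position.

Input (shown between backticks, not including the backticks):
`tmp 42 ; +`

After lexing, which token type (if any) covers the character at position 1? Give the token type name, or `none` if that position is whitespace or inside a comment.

Answer: ID

Derivation:
pos=0: emit ID 'tmp' (now at pos=3)
pos=4: emit NUM '42' (now at pos=6)
pos=7: emit SEMI ';'
pos=9: emit PLUS '+'
DONE. 4 tokens: [ID, NUM, SEMI, PLUS]
Position 1: char is 'm' -> ID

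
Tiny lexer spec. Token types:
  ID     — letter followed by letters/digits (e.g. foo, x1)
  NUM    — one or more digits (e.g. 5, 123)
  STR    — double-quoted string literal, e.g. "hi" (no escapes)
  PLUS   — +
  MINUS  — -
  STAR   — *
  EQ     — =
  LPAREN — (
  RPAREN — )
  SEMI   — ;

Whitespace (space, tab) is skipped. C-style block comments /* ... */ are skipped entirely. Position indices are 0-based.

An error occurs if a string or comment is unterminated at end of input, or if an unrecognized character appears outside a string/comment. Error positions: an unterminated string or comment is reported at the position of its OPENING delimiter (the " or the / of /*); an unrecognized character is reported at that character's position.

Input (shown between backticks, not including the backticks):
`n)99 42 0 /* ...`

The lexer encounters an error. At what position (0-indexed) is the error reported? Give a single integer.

pos=0: emit ID 'n' (now at pos=1)
pos=1: emit RPAREN ')'
pos=2: emit NUM '99' (now at pos=4)
pos=5: emit NUM '42' (now at pos=7)
pos=8: emit NUM '0' (now at pos=9)
pos=10: enter COMMENT mode (saw '/*')
pos=10: ERROR — unterminated comment (reached EOF)

Answer: 10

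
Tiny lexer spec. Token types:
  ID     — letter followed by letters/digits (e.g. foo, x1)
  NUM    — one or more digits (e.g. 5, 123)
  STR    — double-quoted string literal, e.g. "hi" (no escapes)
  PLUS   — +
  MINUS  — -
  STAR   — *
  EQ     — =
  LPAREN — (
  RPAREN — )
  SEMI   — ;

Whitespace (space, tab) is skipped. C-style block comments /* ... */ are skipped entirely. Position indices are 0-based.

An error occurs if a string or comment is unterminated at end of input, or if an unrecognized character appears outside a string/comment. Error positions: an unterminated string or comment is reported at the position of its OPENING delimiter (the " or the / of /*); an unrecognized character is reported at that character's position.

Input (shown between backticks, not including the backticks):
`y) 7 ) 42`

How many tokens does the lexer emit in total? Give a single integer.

Answer: 5

Derivation:
pos=0: emit ID 'y' (now at pos=1)
pos=1: emit RPAREN ')'
pos=3: emit NUM '7' (now at pos=4)
pos=5: emit RPAREN ')'
pos=7: emit NUM '42' (now at pos=9)
DONE. 5 tokens: [ID, RPAREN, NUM, RPAREN, NUM]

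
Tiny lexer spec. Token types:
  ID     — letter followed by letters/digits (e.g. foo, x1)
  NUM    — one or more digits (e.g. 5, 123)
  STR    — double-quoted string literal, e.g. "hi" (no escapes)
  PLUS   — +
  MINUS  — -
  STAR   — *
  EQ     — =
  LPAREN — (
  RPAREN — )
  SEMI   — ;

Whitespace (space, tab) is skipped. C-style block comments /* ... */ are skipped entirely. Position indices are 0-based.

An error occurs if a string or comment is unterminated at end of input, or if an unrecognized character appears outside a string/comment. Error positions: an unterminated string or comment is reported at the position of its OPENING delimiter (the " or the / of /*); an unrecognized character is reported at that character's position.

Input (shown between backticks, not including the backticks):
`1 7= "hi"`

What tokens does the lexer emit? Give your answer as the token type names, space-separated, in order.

pos=0: emit NUM '1' (now at pos=1)
pos=2: emit NUM '7' (now at pos=3)
pos=3: emit EQ '='
pos=5: enter STRING mode
pos=5: emit STR "hi" (now at pos=9)
DONE. 4 tokens: [NUM, NUM, EQ, STR]

Answer: NUM NUM EQ STR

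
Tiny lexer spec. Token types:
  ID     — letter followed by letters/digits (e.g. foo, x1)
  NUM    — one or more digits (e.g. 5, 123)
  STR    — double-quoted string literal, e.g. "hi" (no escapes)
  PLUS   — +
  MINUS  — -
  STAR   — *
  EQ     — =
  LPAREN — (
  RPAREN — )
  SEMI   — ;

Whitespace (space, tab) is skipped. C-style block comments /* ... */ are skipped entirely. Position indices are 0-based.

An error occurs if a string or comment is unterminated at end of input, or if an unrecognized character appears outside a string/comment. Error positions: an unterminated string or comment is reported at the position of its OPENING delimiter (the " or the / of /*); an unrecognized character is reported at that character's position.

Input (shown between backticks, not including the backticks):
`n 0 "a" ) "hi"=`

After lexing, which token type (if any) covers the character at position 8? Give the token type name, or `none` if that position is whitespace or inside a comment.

pos=0: emit ID 'n' (now at pos=1)
pos=2: emit NUM '0' (now at pos=3)
pos=4: enter STRING mode
pos=4: emit STR "a" (now at pos=7)
pos=8: emit RPAREN ')'
pos=10: enter STRING mode
pos=10: emit STR "hi" (now at pos=14)
pos=14: emit EQ '='
DONE. 6 tokens: [ID, NUM, STR, RPAREN, STR, EQ]
Position 8: char is ')' -> RPAREN

Answer: RPAREN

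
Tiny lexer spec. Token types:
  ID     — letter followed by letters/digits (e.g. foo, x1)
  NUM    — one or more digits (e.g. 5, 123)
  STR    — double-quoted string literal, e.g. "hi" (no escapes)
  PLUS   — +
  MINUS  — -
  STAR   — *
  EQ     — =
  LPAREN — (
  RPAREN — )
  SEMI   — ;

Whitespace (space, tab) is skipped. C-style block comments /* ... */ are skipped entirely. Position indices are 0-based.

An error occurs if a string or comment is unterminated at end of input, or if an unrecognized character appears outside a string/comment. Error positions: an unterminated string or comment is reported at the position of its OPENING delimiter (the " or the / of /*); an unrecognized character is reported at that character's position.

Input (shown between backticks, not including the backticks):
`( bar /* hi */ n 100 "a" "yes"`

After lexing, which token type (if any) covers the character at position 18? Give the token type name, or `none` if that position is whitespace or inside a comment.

Answer: NUM

Derivation:
pos=0: emit LPAREN '('
pos=2: emit ID 'bar' (now at pos=5)
pos=6: enter COMMENT mode (saw '/*')
exit COMMENT mode (now at pos=14)
pos=15: emit ID 'n' (now at pos=16)
pos=17: emit NUM '100' (now at pos=20)
pos=21: enter STRING mode
pos=21: emit STR "a" (now at pos=24)
pos=25: enter STRING mode
pos=25: emit STR "yes" (now at pos=30)
DONE. 6 tokens: [LPAREN, ID, ID, NUM, STR, STR]
Position 18: char is '0' -> NUM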